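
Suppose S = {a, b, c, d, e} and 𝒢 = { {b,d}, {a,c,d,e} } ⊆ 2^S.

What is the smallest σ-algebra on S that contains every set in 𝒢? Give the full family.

Initial family (4 sets): { {}, {b,d}, {a,c,d,e}, S }.
Step 1: 2 new —
  {b}  = complement {a,c,d,e}
  {a,c,e}  = complement {b,d}
  |family| = 6
Step 2: +1 →
  {a,b,c,e}  = {a,c,e} ∪ {b}
  |family| = 7
Step 3 (1 new):
  {d}  = complement {a,b,c,e}
  |family| = 8
Step 4 adds nothing — fixpoint reached.

σ(𝒢) = { {}, {b}, {d}, {b,d}, {a,c,e}, {a,b,c,e}, {a,c,d,e}, S }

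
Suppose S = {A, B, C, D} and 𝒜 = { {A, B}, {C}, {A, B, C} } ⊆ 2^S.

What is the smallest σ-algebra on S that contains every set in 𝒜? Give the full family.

σ(𝒜) = { {}, {C}, {D}, {A, B}, {C, D}, {A, B, C}, {A, B, D}, S }

Check:
Start: 𝒜 ∪ {∅, S} = { {}, {C}, {A, B}, {A, B, C}, S }.
Pass 1. New:
  {D}  = complement {A, B, C}
  {C, D}  = complement {A, B}
  {A, B, D}  = complement {C}
After Pass 2 the family is unchanged; done.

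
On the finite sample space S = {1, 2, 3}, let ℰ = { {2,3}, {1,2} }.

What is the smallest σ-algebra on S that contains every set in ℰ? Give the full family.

Take S₀ = ℰ ∪ {∅, S} = { ∅, {1,2}, {2,3}, S }.
Round 1: +2 →
  {1}  = ᶜ of {2,3}
  {3}  = ᶜ of {1,2}
  [6 total]
Round 2: 1 new —
  {1,3}  = {3} ∪ {1}
  [7 total]
Round 3 (1 new):
  {2}  = ᶜ of {1,3}
  [8 total]
Round 4 adds nothing — fixpoint reached.

|σ(ℰ)| = 8.  σ(ℰ) = { ∅, {1}, {2}, {3}, {1,2}, {1,3}, {2,3}, S }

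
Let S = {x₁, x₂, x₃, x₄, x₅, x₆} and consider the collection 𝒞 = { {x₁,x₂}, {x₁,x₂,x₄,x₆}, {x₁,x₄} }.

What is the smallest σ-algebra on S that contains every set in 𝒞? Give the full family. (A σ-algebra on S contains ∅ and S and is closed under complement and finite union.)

Start: 𝒞 ∪ {∅, S} = { {}, {x₁,x₂}, {x₁,x₄}, {x₁,x₂,x₄,x₆}, S }.
Iteration 1: +4 →
  {x₃,x₅}  = {x₁,x₂,x₄,x₆}ᶜ
  {x₁,x₂,x₄}  = {x₁,x₄} ∪ {x₁,x₂}
  {x₂,x₃,x₅,x₆}  = {x₁,x₄}ᶜ
  {x₃,x₄,x₅,x₆}  = {x₁,x₂}ᶜ
  — 9 sets.
Iteration 2 adds 7:
  {x₃,x₅,x₆}  = {x₁,x₂,x₄}ᶜ
  {x₁,x₂,x₃,x₅}  = {x₁,x₂} ∪ {x₃,x₅}
  {x₁,x₃,x₄,x₅}  = {x₁,x₄} ∪ {x₃,x₅}
  {x₁,x₂,x₃,x₄,x₅}  = {x₁,x₂,x₄} ∪ {x₃,x₅}
  {x₁,x₂,x₃,x₅,x₆}  = {x₁,x₂} ∪ {x₂,x₃,x₅,x₆}
  {x₁,x₃,x₄,x₅,x₆}  = {x₃,x₄,x₅,x₆} ∪ {x₁,x₄}
  {x₂,x₃,x₄,x₅,x₆}  = {x₃,x₄,x₅,x₆} ∪ {x₂,x₃,x₅,x₆}
  — 16 sets.
Iteration 3 adds 6:
  {x₁}  = {x₂,x₃,x₄,x₅,x₆}ᶜ
  {x₂}  = {x₁,x₃,x₄,x₅,x₆}ᶜ
  {x₄}  = {x₁,x₂,x₃,x₅,x₆}ᶜ
  {x₆}  = {x₁,x₂,x₃,x₄,x₅}ᶜ
  {x₂,x₆}  = {x₁,x₃,x₄,x₅}ᶜ
  {x₄,x₆}  = {x₁,x₂,x₃,x₅}ᶜ
  — 22 sets.
Iteration 4. New:
  {x₁,x₆}  = {x₁} ∪ {x₆}
  {x₂,x₄}  = {x₂} ∪ {x₄}
  {x₁,x₂,x₆}  = {x₁,x₂} ∪ {x₂,x₆}
  {x₁,x₃,x₅}  = {x₁} ∪ {x₃,x₅}
  {x₁,x₄,x₆}  = {x₁} ∪ {x₄,x₆}
  {x₂,x₃,x₅}  = {x₂} ∪ {x₃,x₅}
  {x₂,x₄,x₆}  = {x₂} ∪ {x₄,x₆}
  {x₃,x₄,x₅}  = {x₃,x₅} ∪ {x₄}
  {x₁,x₃,x₅,x₆}  = {x₁} ∪ {x₃,x₅,x₆}
  — 31 sets.
Iteration 5 adds 1:
  {x₂,x₃,x₄,x₅}  = {x₁,x₆}ᶜ
  — 32 sets.
Iteration 6: stable.

|σ(𝒞)| = 32.  σ(𝒞) = { {}, {x₁}, {x₂}, {x₄}, {x₆}, {x₁,x₂}, {x₁,x₄}, {x₁,x₆}, {x₂,x₄}, {x₂,x₆}, {x₃,x₅}, {x₄,x₆}, {x₁,x₂,x₄}, {x₁,x₂,x₆}, {x₁,x₃,x₅}, {x₁,x₄,x₆}, {x₂,x₃,x₅}, {x₂,x₄,x₆}, {x₃,x₄,x₅}, {x₃,x₅,x₆}, {x₁,x₂,x₃,x₅}, {x₁,x₂,x₄,x₆}, {x₁,x₃,x₄,x₅}, {x₁,x₃,x₅,x₆}, {x₂,x₃,x₄,x₅}, {x₂,x₃,x₅,x₆}, {x₃,x₄,x₅,x₆}, {x₁,x₂,x₃,x₄,x₅}, {x₁,x₂,x₃,x₅,x₆}, {x₁,x₃,x₄,x₅,x₆}, {x₂,x₃,x₄,x₅,x₆}, S }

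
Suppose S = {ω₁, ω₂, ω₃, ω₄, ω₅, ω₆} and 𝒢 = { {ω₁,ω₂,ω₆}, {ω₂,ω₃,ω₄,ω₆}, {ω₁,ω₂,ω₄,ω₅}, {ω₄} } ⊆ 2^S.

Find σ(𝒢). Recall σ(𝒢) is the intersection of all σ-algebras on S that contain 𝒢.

Begin from { ∅, {ω₄}, {ω₁,ω₂,ω₆}, {ω₁,ω₂,ω₄,ω₅}, {ω₂,ω₃,ω₄,ω₆}, S } (that is, 𝒢 plus ∅ and S).
Pass 1. New:
  {ω₁,ω₅}  = ᶜ of {ω₂,ω₃,ω₄,ω₆}
  {ω₃,ω₆}  = ᶜ of {ω₁,ω₂,ω₄,ω₅}
  {ω₃,ω₄,ω₅}  = ᶜ of {ω₁,ω₂,ω₆}
  {ω₁,ω₂,ω₄,ω₆}  = {ω₄} ∪ {ω₁,ω₂,ω₆}
  {ω₁,ω₂,ω₃,ω₄,ω₆}  = {ω₂,ω₃,ω₄,ω₆} ∪ {ω₁,ω₂,ω₆}
  {ω₁,ω₂,ω₃,ω₅,ω₆}  = ᶜ of {ω₄}
  {ω₁,ω₂,ω₄,ω₅,ω₆}  = {ω₁,ω₂,ω₆} ∪ {ω₁,ω₂,ω₄,ω₅}
  (now 13)
Pass 2: +12 →
  {ω₃}  = ᶜ of {ω₁,ω₂,ω₄,ω₅,ω₆}
  {ω₅}  = ᶜ of {ω₁,ω₂,ω₃,ω₄,ω₆}
  {ω₃,ω₅}  = ᶜ of {ω₁,ω₂,ω₄,ω₆}
  {ω₁,ω₄,ω₅}  = {ω₁,ω₅} ∪ {ω₄}
  {ω₃,ω₄,ω₆}  = {ω₃,ω₆} ∪ {ω₄}
  {ω₁,ω₂,ω₃,ω₆}  = {ω₃,ω₆} ∪ {ω₁,ω₂,ω₆}
  {ω₁,ω₂,ω₅,ω₆}  = {ω₁,ω₅} ∪ {ω₁,ω₂,ω₆}
  {ω₁,ω₃,ω₄,ω₅}  = {ω₃,ω₄,ω₅} ∪ {ω₁,ω₅}
  {ω₁,ω₃,ω₅,ω₆}  = {ω₃,ω₆} ∪ {ω₁,ω₅}
  {ω₃,ω₄,ω₅,ω₆}  = {ω₃,ω₄,ω₅} ∪ {ω₃,ω₆}
  {ω₁,ω₂,ω₃,ω₄,ω₅}  = {ω₃,ω₄,ω₅} ∪ {ω₁,ω₂,ω₄,ω₅}
  {ω₂,ω₃,ω₄,ω₅,ω₆}  = {ω₃,ω₄,ω₅} ∪ {ω₂,ω₃,ω₄,ω₆}
  (now 25)
Pass 3 adds 12:
  {ω₁}  = ᶜ of {ω₂,ω₃,ω₄,ω₅,ω₆}
  {ω₆}  = ᶜ of {ω₁,ω₂,ω₃,ω₄,ω₅}
  {ω₁,ω₂}  = ᶜ of {ω₃,ω₄,ω₅,ω₆}
  {ω₂,ω₄}  = ᶜ of {ω₁,ω₃,ω₅,ω₆}
  {ω₂,ω₆}  = ᶜ of {ω₁,ω₃,ω₄,ω₅}
  {ω₃,ω₄}  = ᶜ of {ω₁,ω₂,ω₅,ω₆}
  {ω₄,ω₅}  = ᶜ of {ω₁,ω₂,ω₃,ω₆}
  {ω₁,ω₂,ω₅}  = ᶜ of {ω₃,ω₄,ω₆}
  {ω₁,ω₃,ω₅}  = {ω₁,ω₅} ∪ {ω₃,ω₅}
  {ω₂,ω₃,ω₆}  = ᶜ of {ω₁,ω₄,ω₅}
  {ω₃,ω₅,ω₆}  = {ω₃,ω₅} ∪ {ω₃,ω₆}
  {ω₁,ω₃,ω₄,ω₅,ω₆}  = {ω₃,ω₄,ω₅} ∪ {ω₁,ω₃,ω₅,ω₆}
  (now 37)
Pass 4: 23 new —
  {ω₂}  = ᶜ of {ω₁,ω₃,ω₄,ω₅,ω₆}
  {ω₁,ω₃}  = {ω₁} ∪ {ω₃}
  {ω₁,ω₄}  = {ω₁} ∪ {ω₄}
  {ω₁,ω₆}  = {ω₁} ∪ {ω₆}
  {ω₄,ω₆}  = {ω₆} ∪ {ω₄}
  {ω₅,ω₆}  = {ω₆} ∪ {ω₅}
  {ω₁,ω₂,ω₃}  = {ω₁,ω₂} ∪ {ω₃}
  {ω₁,ω₂,ω₄}  = ᶜ of {ω₃,ω₅,ω₆}
  {ω₁,ω₃,ω₄}  = {ω₃,ω₄} ∪ {ω₁}
  {ω₁,ω₃,ω₆}  = {ω₁} ∪ {ω₃,ω₆}
  {ω₁,ω₅,ω₆}  = {ω₆} ∪ {ω₁,ω₅}
  {ω₂,ω₃,ω₄}  = {ω₃,ω₄} ∪ {ω₂,ω₄}
  {ω₂,ω₄,ω₅}  = {ω₅} ∪ {ω₂,ω₄}
  {ω₂,ω₄,ω₆}  = ᶜ of {ω₁,ω₃,ω₅}
  {ω₂,ω₅,ω₆}  = {ω₂,ω₆} ∪ {ω₅}
  {ω₄,ω₅,ω₆}  = {ω₆} ∪ {ω₄,ω₅}
  {ω₁,ω₂,ω₃,ω₄}  = {ω₃,ω₄} ∪ {ω₁,ω₂}
  {ω₁,ω₂,ω₃,ω₅}  = {ω₁,ω₂} ∪ {ω₁,ω₃,ω₅}
  {ω₁,ω₃,ω₄,ω₆}  = {ω₁} ∪ {ω₃,ω₄,ω₆}
  {ω₁,ω₄,ω₅,ω₆}  = {ω₁,ω₄,ω₅} ∪ {ω₆}
  {ω₂,ω₃,ω₄,ω₅}  = {ω₃,ω₄,ω₅} ∪ {ω₂,ω₄}
  {ω₂,ω₃,ω₅,ω₆}  = {ω₂,ω₃,ω₆} ∪ {ω₅}
  {ω₂,ω₄,ω₅,ω₆}  = {ω₂,ω₆} ∪ {ω₄,ω₅}
  (now 60)
Pass 5: +4 →
  {ω₂,ω₃}  = ᶜ of {ω₁,ω₄,ω₅,ω₆}
  {ω₂,ω₅}  = ᶜ of {ω₁,ω₃,ω₄,ω₆}
  {ω₁,ω₄,ω₆}  = {ω₁,ω₆} ∪ {ω₁,ω₄}
  {ω₂,ω₃,ω₅}  = {ω₂} ∪ {ω₃,ω₅}
  (now 64)
Pass 6: stable.

σ(𝒢) = { ∅, {ω₁}, {ω₂}, {ω₃}, {ω₄}, {ω₅}, {ω₆}, {ω₁,ω₂}, {ω₁,ω₃}, {ω₁,ω₄}, {ω₁,ω₅}, {ω₁,ω₆}, {ω₂,ω₃}, {ω₂,ω₄}, {ω₂,ω₅}, {ω₂,ω₆}, {ω₃,ω₄}, {ω₃,ω₅}, {ω₃,ω₆}, {ω₄,ω₅}, {ω₄,ω₆}, {ω₅,ω₆}, {ω₁,ω₂,ω₃}, {ω₁,ω₂,ω₄}, {ω₁,ω₂,ω₅}, {ω₁,ω₂,ω₆}, {ω₁,ω₃,ω₄}, {ω₁,ω₃,ω₅}, {ω₁,ω₃,ω₆}, {ω₁,ω₄,ω₅}, {ω₁,ω₄,ω₆}, {ω₁,ω₅,ω₆}, {ω₂,ω₃,ω₄}, {ω₂,ω₃,ω₅}, {ω₂,ω₃,ω₆}, {ω₂,ω₄,ω₅}, {ω₂,ω₄,ω₆}, {ω₂,ω₅,ω₆}, {ω₃,ω₄,ω₅}, {ω₃,ω₄,ω₆}, {ω₃,ω₅,ω₆}, {ω₄,ω₅,ω₆}, {ω₁,ω₂,ω₃,ω₄}, {ω₁,ω₂,ω₃,ω₅}, {ω₁,ω₂,ω₃,ω₆}, {ω₁,ω₂,ω₄,ω₅}, {ω₁,ω₂,ω₄,ω₆}, {ω₁,ω₂,ω₅,ω₆}, {ω₁,ω₃,ω₄,ω₅}, {ω₁,ω₃,ω₄,ω₆}, {ω₁,ω₃,ω₅,ω₆}, {ω₁,ω₄,ω₅,ω₆}, {ω₂,ω₃,ω₄,ω₅}, {ω₂,ω₃,ω₄,ω₆}, {ω₂,ω₃,ω₅,ω₆}, {ω₂,ω₄,ω₅,ω₆}, {ω₃,ω₄,ω₅,ω₆}, {ω₁,ω₂,ω₃,ω₄,ω₅}, {ω₁,ω₂,ω₃,ω₄,ω₆}, {ω₁,ω₂,ω₃,ω₅,ω₆}, {ω₁,ω₂,ω₄,ω₅,ω₆}, {ω₁,ω₃,ω₄,ω₅,ω₆}, {ω₂,ω₃,ω₄,ω₅,ω₆}, S }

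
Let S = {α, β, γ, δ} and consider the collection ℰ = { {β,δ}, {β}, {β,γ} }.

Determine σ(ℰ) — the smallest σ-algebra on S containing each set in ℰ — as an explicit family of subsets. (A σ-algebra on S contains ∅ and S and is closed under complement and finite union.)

σ(ℰ) (16 sets): { ∅, {α}, {β}, {γ}, {δ}, {α,β}, {α,γ}, {α,δ}, {β,γ}, {β,δ}, {γ,δ}, {α,β,γ}, {α,β,δ}, {α,γ,δ}, {β,γ,δ}, S }

Trace:
Take S₀ = ℰ ∪ {∅, S} = { ∅, {β}, {β,γ}, {β,δ}, S }.
Step 1 (4 new):
  {α,γ}  = complement {β,δ}
  {α,δ}  = complement {β,γ}
  {α,γ,δ}  = complement {β}
  {β,γ,δ}  = {β,γ} ∪ {β,δ}
Step 2: 3 new —
  {α}  = complement {β,γ,δ}
  {α,β,γ}  = {β} ∪ {α,γ}
  {α,β,δ}  = {β} ∪ {α,δ}
Step 3 (3 new):
  {γ}  = complement {α,β,δ}
  {δ}  = complement {α,β,γ}
  {α,β}  = {β} ∪ {α}
Step 4 adds 1:
  {γ,δ}  = complement {α,β}
Step 5: no new sets; the family is a σ-algebra.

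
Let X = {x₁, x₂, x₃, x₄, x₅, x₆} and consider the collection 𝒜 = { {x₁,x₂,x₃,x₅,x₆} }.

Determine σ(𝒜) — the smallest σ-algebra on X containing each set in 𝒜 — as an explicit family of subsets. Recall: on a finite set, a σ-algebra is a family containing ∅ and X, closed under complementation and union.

Begin from { ∅, {x₁,x₂,x₃,x₅,x₆}, X } (that is, 𝒜 plus ∅ and X).
Step 1: +1 →
  {x₄}  = X∖{x₁,x₂,x₃,x₅,x₆}
  |family| = 4
Step 2: stable.

σ(𝒜) = { ∅, {x₄}, {x₁,x₂,x₃,x₅,x₆}, X }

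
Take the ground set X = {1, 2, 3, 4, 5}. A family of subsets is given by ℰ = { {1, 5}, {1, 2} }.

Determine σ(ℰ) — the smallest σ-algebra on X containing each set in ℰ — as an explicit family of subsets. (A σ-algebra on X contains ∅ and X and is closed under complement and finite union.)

|σ(ℰ)| = 16.  σ(ℰ) = { {}, {1}, {2}, {5}, {1, 2}, {1, 5}, {2, 5}, {3, 4}, {1, 2, 5}, {1, 3, 4}, {2, 3, 4}, {3, 4, 5}, {1, 2, 3, 4}, {1, 3, 4, 5}, {2, 3, 4, 5}, X }

Check:
Start: ℰ ∪ {∅, X} = { {}, {1, 2}, {1, 5}, X }.
Iteration 1. New:
  {1, 2, 5}  = {1, 2} ∪ {1, 5}
  {2, 3, 4}  = complement {1, 5}
  {3, 4, 5}  = complement {1, 2}
  — 7 sets.
Iteration 2: 4 new —
  {3, 4}  = complement {1, 2, 5}
  {1, 2, 3, 4}  = {2, 3, 4} ∪ {1, 2}
  {1, 3, 4, 5}  = {3, 4, 5} ∪ {1, 5}
  {2, 3, 4, 5}  = {3, 4, 5} ∪ {2, 3, 4}
  — 11 sets.
Iteration 3 adds 3:
  {1}  = complement {2, 3, 4, 5}
  {2}  = complement {1, 3, 4, 5}
  {5}  = complement {1, 2, 3, 4}
  — 14 sets.
Iteration 4: 2 new —
  {2, 5}  = {2} ∪ {5}
  {1, 3, 4}  = {3, 4} ∪ {1}
  — 16 sets.
Iteration 5: closed — nothing new.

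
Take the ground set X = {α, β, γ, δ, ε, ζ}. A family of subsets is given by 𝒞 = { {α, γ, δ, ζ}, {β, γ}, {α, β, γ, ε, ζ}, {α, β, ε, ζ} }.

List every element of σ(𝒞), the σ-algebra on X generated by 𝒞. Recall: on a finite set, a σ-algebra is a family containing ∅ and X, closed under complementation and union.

σ(𝒞) (32 sets): { {}, {β}, {γ}, {δ}, {ε}, {α, ζ}, {β, γ}, {β, δ}, {β, ε}, {γ, δ}, {γ, ε}, {δ, ε}, {α, β, ζ}, {α, γ, ζ}, {α, δ, ζ}, {α, ε, ζ}, {β, γ, δ}, {β, γ, ε}, {β, δ, ε}, {γ, δ, ε}, {α, β, γ, ζ}, {α, β, δ, ζ}, {α, β, ε, ζ}, {α, γ, δ, ζ}, {α, γ, ε, ζ}, {α, δ, ε, ζ}, {β, γ, δ, ε}, {α, β, γ, δ, ζ}, {α, β, γ, ε, ζ}, {α, β, δ, ε, ζ}, {α, γ, δ, ε, ζ}, X }

Check:
Initial family (6 sets): { {}, {β, γ}, {α, β, ε, ζ}, {α, γ, δ, ζ}, {α, β, γ, ε, ζ}, X }.
Iteration 1 (5 new):
  {δ}  = complement {α, β, γ, ε, ζ}
  {β, ε}  = complement {α, γ, δ, ζ}
  {γ, δ}  = complement {α, β, ε, ζ}
  {α, δ, ε, ζ}  = complement {β, γ}
  {α, β, γ, δ, ζ}  = {β, γ} ∪ {α, γ, δ, ζ}
Iteration 2 (7 new):
  {ε}  = complement {α, β, γ, δ, ζ}
  {β, γ, δ}  = {γ, δ} ∪ {β, γ}
  {β, γ, ε}  = {β, ε} ∪ {β, γ}
  {β, δ, ε}  = {β, ε} ∪ {δ}
  {β, γ, δ, ε}  = {β, ε} ∪ {γ, δ}
  {α, β, δ, ε, ζ}  = {β, ε} ∪ {α, δ, ε, ζ}
  {α, γ, δ, ε, ζ}  = {γ, δ} ∪ {α, δ, ε, ζ}
Iteration 3: 8 new —
  {β}  = complement {α, γ, δ, ε, ζ}
  {γ}  = complement {α, β, δ, ε, ζ}
  {α, ζ}  = complement {β, γ, δ, ε}
  {δ, ε}  = {δ} ∪ {ε}
  {α, γ, ζ}  = complement {β, δ, ε}
  {α, δ, ζ}  = complement {β, γ, ε}
  {α, ε, ζ}  = complement {β, γ, δ}
  {γ, δ, ε}  = {γ, δ} ∪ {ε}
Iteration 4 (6 new):
  {β, δ}  = {β} ∪ {δ}
  {γ, ε}  = {ε} ∪ {γ}
  {α, β, ζ}  = complement {γ, δ, ε}
  {α, β, γ, ζ}  = complement {δ, ε}
  {α, β, δ, ζ}  = {β} ∪ {α, δ, ζ}
  {α, γ, ε, ζ}  = {α, γ, ζ} ∪ {ε}
Iteration 5: already closed under ᶜ and ∪.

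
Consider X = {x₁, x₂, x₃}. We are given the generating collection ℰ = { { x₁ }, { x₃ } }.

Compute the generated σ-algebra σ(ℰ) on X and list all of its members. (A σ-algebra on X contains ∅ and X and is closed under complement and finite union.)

|σ(ℰ)| = 8.  σ(ℰ) = { {  }, { x₁ }, { x₂ }, { x₃ }, { x₁, x₂ }, { x₁, x₃ }, { x₂, x₃ }, X }

Trace:
Begin from { {  }, { x₁ }, { x₃ }, X } (that is, ℰ plus ∅ and X).
Round 1. New:
  { x₁, x₂ }  = ᶜ of { x₃ }
  { x₁, x₃ }  = { x₃ } ∪ { x₁ }
  { x₂, x₃ }  = ᶜ of { x₁ }
  (now 7)
Round 2 adds 1:
  { x₂ }  = ᶜ of { x₁, x₃ }
  (now 8)
After Round 3 the family is unchanged; done.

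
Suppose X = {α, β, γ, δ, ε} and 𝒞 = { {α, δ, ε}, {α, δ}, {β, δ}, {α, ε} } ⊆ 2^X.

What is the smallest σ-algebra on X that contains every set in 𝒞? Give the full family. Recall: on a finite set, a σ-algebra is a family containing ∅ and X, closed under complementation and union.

σ(𝒞) = { ∅, {α}, {β}, {γ}, {δ}, {ε}, {α, β}, {α, γ}, {α, δ}, {α, ε}, {β, γ}, {β, δ}, {β, ε}, {γ, δ}, {γ, ε}, {δ, ε}, {α, β, γ}, {α, β, δ}, {α, β, ε}, {α, γ, δ}, {α, γ, ε}, {α, δ, ε}, {β, γ, δ}, {β, γ, ε}, {β, δ, ε}, {γ, δ, ε}, {α, β, γ, δ}, {α, β, γ, ε}, {α, β, δ, ε}, {α, γ, δ, ε}, {β, γ, δ, ε}, X }

Trace:
Initial family (6 sets): { ∅, {α, δ}, {α, ε}, {β, δ}, {α, δ, ε}, X }.
Round 1 (6 new):
  {β, γ}  = ᶜ of {α, δ, ε}
  {α, β, δ}  = {α, δ} ∪ {β, δ}
  {α, γ, ε}  = ᶜ of {β, δ}
  {β, γ, δ}  = ᶜ of {α, ε}
  {β, γ, ε}  = ᶜ of {α, δ}
  {α, β, δ, ε}  = {α, δ, ε} ∪ {β, δ}
  [12 total]
Round 2: +6 →
  {γ}  = ᶜ of {α, β, δ, ε}
  {γ, ε}  = ᶜ of {α, β, δ}
  {α, β, γ, δ}  = {β, γ, δ} ∪ {α, β, δ}
  {α, β, γ, ε}  = {α, γ, ε} ∪ {β, γ, ε}
  {α, γ, δ, ε}  = {α, δ, ε} ∪ {α, γ, ε}
  {β, γ, δ, ε}  = {β, γ, δ} ∪ {β, γ, ε}
  [18 total]
Round 3: +5 →
  {α}  = ᶜ of {β, γ, δ, ε}
  {β}  = ᶜ of {α, γ, δ, ε}
  {δ}  = ᶜ of {α, β, γ, ε}
  {ε}  = ᶜ of {α, β, γ, δ}
  {α, γ, δ}  = {γ} ∪ {α, δ}
  [23 total]
Round 4 (9 new):
  {α, β}  = {β} ∪ {α}
  {α, γ}  = {γ} ∪ {α}
  {β, ε}  = ᶜ of {α, γ, δ}
  {γ, δ}  = {γ} ∪ {δ}
  {δ, ε}  = {ε} ∪ {δ}
  {α, β, γ}  = {β, γ} ∪ {α}
  {α, β, ε}  = {β} ∪ {α, ε}
  {β, δ, ε}  = {ε} ∪ {β, δ}
  {γ, δ, ε}  = {δ} ∪ {γ, ε}
  [32 total]
Round 5: already closed under ᶜ and ∪.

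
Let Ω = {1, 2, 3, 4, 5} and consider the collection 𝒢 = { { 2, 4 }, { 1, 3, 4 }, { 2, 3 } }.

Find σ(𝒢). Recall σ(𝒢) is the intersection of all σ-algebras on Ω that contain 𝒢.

σ(𝒢) (32 sets): { {}, { 1 }, { 2 }, { 3 }, { 4 }, { 5 }, { 1, 2 }, { 1, 3 }, { 1, 4 }, { 1, 5 }, { 2, 3 }, { 2, 4 }, { 2, 5 }, { 3, 4 }, { 3, 5 }, { 4, 5 }, { 1, 2, 3 }, { 1, 2, 4 }, { 1, 2, 5 }, { 1, 3, 4 }, { 1, 3, 5 }, { 1, 4, 5 }, { 2, 3, 4 }, { 2, 3, 5 }, { 2, 4, 5 }, { 3, 4, 5 }, { 1, 2, 3, 4 }, { 1, 2, 3, 5 }, { 1, 2, 4, 5 }, { 1, 3, 4, 5 }, { 2, 3, 4, 5 }, Ω }

Check:
Begin from { {}, { 2, 3 }, { 2, 4 }, { 1, 3, 4 }, Ω } (that is, 𝒢 plus ∅ and Ω).
Step 1 adds 5:
  { 2, 5 }  = ᶜ of { 1, 3, 4 }
  { 1, 3, 5 }  = ᶜ of { 2, 4 }
  { 1, 4, 5 }  = ᶜ of { 2, 3 }
  { 2, 3, 4 }  = { 2, 3 } ∪ { 2, 4 }
  { 1, 2, 3, 4 }  = { 1, 3, 4 } ∪ { 2, 3 }
  |family| = 10
Step 2 adds 8:
  { 5 }  = ᶜ of { 1, 2, 3, 4 }
  { 1, 5 }  = ᶜ of { 2, 3, 4 }
  { 2, 3, 5 }  = { 2, 5 } ∪ { 2, 3 }
  { 2, 4, 5 }  = { 2, 5 } ∪ { 2, 4 }
  { 1, 2, 3, 5 }  = { 2, 5 } ∪ { 1, 3, 5 }
  { 1, 2, 4, 5 }  = { 1, 4, 5 } ∪ { 2, 5 }
  { 1, 3, 4, 5 }  = { 1, 4, 5 } ∪ { 1, 3, 5 }
  { 2, 3, 4, 5 }  = { 2, 5 } ∪ { 2, 3, 4 }
  |family| = 18
Step 3 adds 7:
  { 1 }  = ᶜ of { 2, 3, 4, 5 }
  { 2 }  = ᶜ of { 1, 3, 4, 5 }
  { 3 }  = ᶜ of { 1, 2, 4, 5 }
  { 4 }  = ᶜ of { 1, 2, 3, 5 }
  { 1, 3 }  = ᶜ of { 2, 4, 5 }
  { 1, 4 }  = ᶜ of { 2, 3, 5 }
  { 1, 2, 5 }  = { 2, 5 } ∪ { 1, 5 }
  |family| = 25
Step 4. New:
  { 1, 2 }  = { 2 } ∪ { 1 }
  { 3, 4 }  = ᶜ of { 1, 2, 5 }
  { 3, 5 }  = { 5 } ∪ { 3 }
  { 4, 5 }  = { 5 } ∪ { 4 }
  { 1, 2, 3 }  = { 2 } ∪ { 1, 3 }
  { 1, 2, 4 }  = { 2 } ∪ { 1, 4 }
  |family| = 31
Step 5: +1 →
  { 3, 4, 5 }  = ᶜ of { 1, 2 }
  |family| = 32
Step 6: already closed under ᶜ and ∪.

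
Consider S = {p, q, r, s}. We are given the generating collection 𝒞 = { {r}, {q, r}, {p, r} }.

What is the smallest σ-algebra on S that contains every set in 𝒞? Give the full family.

σ(𝒞) (16 sets): { {}, {p}, {q}, {r}, {s}, {p, q}, {p, r}, {p, s}, {q, r}, {q, s}, {r, s}, {p, q, r}, {p, q, s}, {p, r, s}, {q, r, s}, S }

Working:
Begin from { {}, {r}, {p, r}, {q, r}, S } (that is, 𝒞 plus ∅ and S).
Round 1: 4 new —
  {p, s}  = complement {q, r}
  {q, s}  = complement {p, r}
  {p, q, r}  = {q, r} ∪ {p, r}
  {p, q, s}  = complement {r}
  |family| = 9
Round 2: 3 new —
  {s}  = complement {p, q, r}
  {p, r, s}  = {r} ∪ {p, s}
  {q, r, s}  = {r} ∪ {q, s}
  |family| = 12
Round 3 adds 3:
  {p}  = complement {q, r, s}
  {q}  = complement {p, r, s}
  {r, s}  = {r} ∪ {s}
  |family| = 15
Round 4. New:
  {p, q}  = complement {r, s}
  |family| = 16
Round 5: no new sets; the family is a σ-algebra.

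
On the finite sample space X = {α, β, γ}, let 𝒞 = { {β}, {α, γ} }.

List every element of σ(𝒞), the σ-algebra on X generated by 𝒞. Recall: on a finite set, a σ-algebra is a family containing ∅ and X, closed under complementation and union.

Initial family (4 sets): { ∅, {β}, {α, γ}, X }.
After Iteration 1 the family is unchanged; done.

|σ(𝒞)| = 4.  σ(𝒞) = { ∅, {β}, {α, γ}, X }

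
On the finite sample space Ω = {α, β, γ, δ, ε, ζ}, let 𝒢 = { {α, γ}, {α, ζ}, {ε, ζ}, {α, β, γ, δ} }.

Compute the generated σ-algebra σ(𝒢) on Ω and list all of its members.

Seed the family with 𝒢 together with ∅ and Ω: { {}, {α, γ}, {α, ζ}, {ε, ζ}, {α, β, γ, δ}, Ω }.
Round 1. New:
  {α, γ, ζ}  = {α, γ} ∪ {α, ζ}
  {α, ε, ζ}  = {ε, ζ} ∪ {α, ζ}
  {α, γ, ε, ζ}  = {ε, ζ} ∪ {α, γ}
  {β, γ, δ, ε}  = Ω∖{α, ζ}
  {β, δ, ε, ζ}  = Ω∖{α, γ}
  {α, β, γ, δ, ζ}  = {α, ζ} ∪ {α, β, γ, δ}
  [12 total]
Round 2 (7 new):
  {ε}  = Ω∖{α, β, γ, δ, ζ}
  {β, δ}  = Ω∖{α, γ, ε, ζ}
  {β, γ, δ}  = Ω∖{α, ε, ζ}
  {β, δ, ε}  = Ω∖{α, γ, ζ}
  {α, β, γ, δ, ε}  = {β, γ, δ, ε} ∪ {α, γ}
  {α, β, δ, ε, ζ}  = {α, ζ} ∪ {β, δ, ε, ζ}
  {β, γ, δ, ε, ζ}  = {ε, ζ} ∪ {β, γ, δ, ε}
  [19 total]
Round 3 adds 5:
  {α}  = Ω∖{β, γ, δ, ε, ζ}
  {γ}  = Ω∖{α, β, δ, ε, ζ}
  {ζ}  = Ω∖{α, β, γ, δ, ε}
  {α, γ, ε}  = {α, γ} ∪ {ε}
  {α, β, δ, ζ}  = {α, ζ} ∪ {β, δ}
  [24 total]
Round 4 adds 8:
  {α, ε}  = {ε} ∪ {α}
  {γ, ε}  = Ω∖{α, β, δ, ζ}
  {γ, ζ}  = {ζ} ∪ {γ}
  {α, β, δ}  = {β, δ} ∪ {α}
  {β, δ, ζ}  = Ω∖{α, γ, ε}
  {γ, ε, ζ}  = {ε, ζ} ∪ {γ}
  {α, β, δ, ε}  = {β, δ, ε} ∪ {α}
  {β, γ, δ, ζ}  = {ζ} ∪ {β, γ, δ}
  [32 total]
Round 5: already closed under ᶜ and ∪.

Therefore σ(𝒢) = { {}, {α}, {γ}, {ε}, {ζ}, {α, γ}, {α, ε}, {α, ζ}, {β, δ}, {γ, ε}, {γ, ζ}, {ε, ζ}, {α, β, δ}, {α, γ, ε}, {α, γ, ζ}, {α, ε, ζ}, {β, γ, δ}, {β, δ, ε}, {β, δ, ζ}, {γ, ε, ζ}, {α, β, γ, δ}, {α, β, δ, ε}, {α, β, δ, ζ}, {α, γ, ε, ζ}, {β, γ, δ, ε}, {β, γ, δ, ζ}, {β, δ, ε, ζ}, {α, β, γ, δ, ε}, {α, β, γ, δ, ζ}, {α, β, δ, ε, ζ}, {β, γ, δ, ε, ζ}, Ω } (|σ(𝒢)| = 32).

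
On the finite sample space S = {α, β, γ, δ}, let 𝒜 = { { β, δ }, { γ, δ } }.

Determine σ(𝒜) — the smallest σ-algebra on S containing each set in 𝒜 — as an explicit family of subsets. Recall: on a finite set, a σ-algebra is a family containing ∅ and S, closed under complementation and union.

σ(𝒜) = { {}, { α }, { β }, { γ }, { δ }, { α, β }, { α, γ }, { α, δ }, { β, γ }, { β, δ }, { γ, δ }, { α, β, γ }, { α, β, δ }, { α, γ, δ }, { β, γ, δ }, S }

Trace:
Start: 𝒜 ∪ {∅, S} = { {}, { β, δ }, { γ, δ }, S }.
Step 1 adds 3:
  { α, β }  = ᶜ of { γ, δ }
  { α, γ }  = ᶜ of { β, δ }
  { β, γ, δ }  = { γ, δ } ∪ { β, δ }
  (now 7)
Step 2. New:
  { α }  = ᶜ of { β, γ, δ }
  { α, β, γ }  = { α, β } ∪ { α, γ }
  { α, β, δ }  = { α, β } ∪ { β, δ }
  { α, γ, δ }  = { γ, δ } ∪ { α, γ }
  (now 11)
Step 3: +3 →
  { β }  = ᶜ of { α, γ, δ }
  { γ }  = ᶜ of { α, β, δ }
  { δ }  = ᶜ of { α, β, γ }
  (now 14)
Step 4 adds 2:
  { α, δ }  = { δ } ∪ { α }
  { β, γ }  = { γ } ∪ { β }
  (now 16)
Step 5 adds nothing — fixpoint reached.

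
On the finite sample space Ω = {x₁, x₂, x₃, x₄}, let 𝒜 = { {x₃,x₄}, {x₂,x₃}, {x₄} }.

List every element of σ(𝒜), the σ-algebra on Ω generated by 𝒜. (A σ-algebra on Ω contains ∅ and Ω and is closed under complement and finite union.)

Start: 𝒜 ∪ {∅, Ω} = { {}, {x₄}, {x₂,x₃}, {x₃,x₄}, Ω }.
Pass 1 adds 4:
  {x₁,x₂}  = {x₃,x₄}ᶜ
  {x₁,x₄}  = {x₂,x₃}ᶜ
  {x₁,x₂,x₃}  = {x₄}ᶜ
  {x₂,x₃,x₄}  = {x₃,x₄} ∪ {x₂,x₃}
Pass 2: +3 →
  {x₁}  = {x₂,x₃,x₄}ᶜ
  {x₁,x₂,x₄}  = {x₁,x₂} ∪ {x₁,x₄}
  {x₁,x₃,x₄}  = {x₃,x₄} ∪ {x₁,x₄}
Pass 3: 2 new —
  {x₂}  = {x₁,x₃,x₄}ᶜ
  {x₃}  = {x₁,x₂,x₄}ᶜ
Pass 4: +2 →
  {x₁,x₃}  = {x₃} ∪ {x₁}
  {x₂,x₄}  = {x₄} ∪ {x₂}
Pass 5: no new sets; the family is a σ-algebra.

Therefore σ(𝒜) = { {}, {x₁}, {x₂}, {x₃}, {x₄}, {x₁,x₂}, {x₁,x₃}, {x₁,x₄}, {x₂,x₃}, {x₂,x₄}, {x₃,x₄}, {x₁,x₂,x₃}, {x₁,x₂,x₄}, {x₁,x₃,x₄}, {x₂,x₃,x₄}, Ω } (|σ(𝒜)| = 16).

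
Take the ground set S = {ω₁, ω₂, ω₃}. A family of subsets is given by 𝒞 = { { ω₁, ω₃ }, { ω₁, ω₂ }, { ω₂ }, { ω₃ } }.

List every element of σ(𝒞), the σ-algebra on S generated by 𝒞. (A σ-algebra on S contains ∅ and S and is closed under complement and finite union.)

σ(𝒞) = { {}, { ω₁ }, { ω₂ }, { ω₃ }, { ω₁, ω₂ }, { ω₁, ω₃ }, { ω₂, ω₃ }, S }

Trace:
Take S₀ = 𝒞 ∪ {∅, S} = { {}, { ω₂ }, { ω₃ }, { ω₁, ω₂ }, { ω₁, ω₃ }, S }.
Round 1 adds 1:
  { ω₂, ω₃ }  = { ω₃ } ∪ { ω₂ }
  |family| = 7
Round 2: +1 →
  { ω₁ }  = { ω₂, ω₃ }ᶜ
  |family| = 8
Round 3: no new sets; the family is a σ-algebra.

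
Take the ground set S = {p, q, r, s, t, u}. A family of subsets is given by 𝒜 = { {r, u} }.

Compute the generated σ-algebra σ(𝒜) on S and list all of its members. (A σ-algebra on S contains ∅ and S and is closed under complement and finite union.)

|σ(𝒜)| = 4.  σ(𝒜) = { {}, {r, u}, {p, q, s, t}, S }

Trace:
Initial family (3 sets): { {}, {r, u}, S }.
Step 1. New:
  {p, q, s, t}  = S∖{r, u}
  — 4 sets.
After Step 2 the family is unchanged; done.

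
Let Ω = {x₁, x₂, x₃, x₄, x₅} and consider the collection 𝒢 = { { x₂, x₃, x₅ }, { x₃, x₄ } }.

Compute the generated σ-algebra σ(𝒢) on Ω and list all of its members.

Seed the family with 𝒢 together with ∅ and Ω: { {  }, { x₃, x₄ }, { x₂, x₃, x₅ }, Ω }.
Round 1. New:
  { x₁, x₄ }  = Ω∖{ x₂, x₃, x₅ }
  { x₁, x₂, x₅ }  = Ω∖{ x₃, x₄ }
  { x₂, x₃, x₄, x₅ }  = { x₃, x₄ } ∪ { x₂, x₃, x₅ }
  [7 total]
Round 2: +4 →
  { x₁ }  = Ω∖{ x₂, x₃, x₄, x₅ }
  { x₁, x₃, x₄ }  = { x₃, x₄ } ∪ { x₁, x₄ }
  { x₁, x₂, x₃, x₅ }  = { x₁, x₂, x₅ } ∪ { x₂, x₃, x₅ }
  { x₁, x₂, x₄, x₅ }  = { x₁, x₂, x₅ } ∪ { x₁, x₄ }
  [11 total]
Round 3 adds 3:
  { x₃ }  = Ω∖{ x₁, x₂, x₄, x₅ }
  { x₄ }  = Ω∖{ x₁, x₂, x₃, x₅ }
  { x₂, x₅ }  = Ω∖{ x₁, x₃, x₄ }
  [14 total]
Round 4 (2 new):
  { x₁, x₃ }  = { x₃ } ∪ { x₁ }
  { x₂, x₄, x₅ }  = { x₂, x₅ } ∪ { x₄ }
  [16 total]
Round 5: stable.

Therefore σ(𝒢) = { {  }, { x₁ }, { x₃ }, { x₄ }, { x₁, x₃ }, { x₁, x₄ }, { x₂, x₅ }, { x₃, x₄ }, { x₁, x₂, x₅ }, { x₁, x₃, x₄ }, { x₂, x₃, x₅ }, { x₂, x₄, x₅ }, { x₁, x₂, x₃, x₅ }, { x₁, x₂, x₄, x₅ }, { x₂, x₃, x₄, x₅ }, Ω } (|σ(𝒢)| = 16).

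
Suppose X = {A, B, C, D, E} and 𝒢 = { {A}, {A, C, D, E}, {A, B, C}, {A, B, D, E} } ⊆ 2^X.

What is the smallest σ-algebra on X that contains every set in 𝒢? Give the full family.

Start: 𝒢 ∪ {∅, X} = { ∅, {A}, {A, B, C}, {A, B, D, E}, {A, C, D, E}, X }.
Step 1: +4 →
  {B}  = complement {A, C, D, E}
  {C}  = complement {A, B, D, E}
  {D, E}  = complement {A, B, C}
  {B, C, D, E}  = complement {A}
  (now 10)
Step 2 adds 6:
  {A, B}  = {B} ∪ {A}
  {A, C}  = {C} ∪ {A}
  {B, C}  = {B} ∪ {C}
  {A, D, E}  = {D, E} ∪ {A}
  {B, D, E}  = {B} ∪ {D, E}
  {C, D, E}  = {D, E} ∪ {C}
  (now 16)
Step 3 adds nothing — fixpoint reached.

σ(𝒢) = { ∅, {A}, {B}, {C}, {A, B}, {A, C}, {B, C}, {D, E}, {A, B, C}, {A, D, E}, {B, D, E}, {C, D, E}, {A, B, D, E}, {A, C, D, E}, {B, C, D, E}, X }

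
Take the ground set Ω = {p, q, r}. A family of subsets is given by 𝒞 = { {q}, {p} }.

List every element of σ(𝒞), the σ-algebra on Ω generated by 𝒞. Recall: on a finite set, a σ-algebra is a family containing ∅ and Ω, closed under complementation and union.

Initial family (4 sets): { {}, {p}, {q}, Ω }.
Iteration 1: 3 new —
  {p, q}  = {q} ∪ {p}
  {p, r}  = ᶜ of {q}
  {q, r}  = ᶜ of {p}
  |family| = 7
Iteration 2: 1 new —
  {r}  = ᶜ of {p, q}
  |family| = 8
Iteration 3: no new sets; the family is a σ-algebra.

|σ(𝒞)| = 8.  σ(𝒞) = { {}, {p}, {q}, {r}, {p, q}, {p, r}, {q, r}, Ω }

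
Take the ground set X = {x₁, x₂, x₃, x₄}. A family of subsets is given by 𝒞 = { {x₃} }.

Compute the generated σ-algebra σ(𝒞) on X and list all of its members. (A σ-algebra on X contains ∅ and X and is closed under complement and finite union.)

σ(𝒞) = { {}, {x₃}, {x₁, x₂, x₄}, X }

Trace:
Start: 𝒞 ∪ {∅, X} = { {}, {x₃}, X }.
Pass 1 (1 new):
  {x₁, x₂, x₄}  = X∖{x₃}
  |family| = 4
Pass 2: stable.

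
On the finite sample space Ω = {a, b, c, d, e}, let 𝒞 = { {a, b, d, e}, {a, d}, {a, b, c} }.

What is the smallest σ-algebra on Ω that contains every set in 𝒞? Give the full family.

Answer: σ(𝒞) = { {}, {a}, {b}, {c}, {d}, {e}, {a, b}, {a, c}, {a, d}, {a, e}, {b, c}, {b, d}, {b, e}, {c, d}, {c, e}, {d, e}, {a, b, c}, {a, b, d}, {a, b, e}, {a, c, d}, {a, c, e}, {a, d, e}, {b, c, d}, {b, c, e}, {b, d, e}, {c, d, e}, {a, b, c, d}, {a, b, c, e}, {a, b, d, e}, {a, c, d, e}, {b, c, d, e}, Ω }

Trace:
Begin from { {}, {a, d}, {a, b, c}, {a, b, d, e}, Ω } (that is, 𝒞 plus ∅ and Ω).
Step 1: 4 new —
  {c}  = ᶜ of {a, b, d, e}
  {d, e}  = ᶜ of {a, b, c}
  {b, c, e}  = ᶜ of {a, d}
  {a, b, c, d}  = {a, b, c} ∪ {a, d}
  |family| = 9
Step 2 adds 6:
  {e}  = ᶜ of {a, b, c, d}
  {a, c, d}  = {c} ∪ {a, d}
  {a, d, e}  = {d, e} ∪ {a, d}
  {c, d, e}  = {d, e} ∪ {c}
  {a, b, c, e}  = {a, b, c} ∪ {b, c, e}
  {b, c, d, e}  = {d, e} ∪ {b, c, e}
  |family| = 15
Step 3: 7 new —
  {a}  = ᶜ of {b, c, d, e}
  {d}  = ᶜ of {a, b, c, e}
  {a, b}  = ᶜ of {c, d, e}
  {b, c}  = ᶜ of {a, d, e}
  {b, e}  = ᶜ of {a, c, d}
  {c, e}  = {c} ∪ {e}
  {a, c, d, e}  = {d, e} ∪ {a, c, d}
  |family| = 22
Step 4 (9 new):
  {b}  = ᶜ of {a, c, d, e}
  {a, c}  = {c} ∪ {a}
  {a, e}  = {e} ∪ {a}
  {c, d}  = {c} ∪ {d}
  {a, b, d}  = ᶜ of {c, e}
  {a, b, e}  = {b, e} ∪ {a, b}
  {a, c, e}  = {c, e} ∪ {a}
  {b, c, d}  = {b, c} ∪ {d}
  {b, d, e}  = {b, e} ∪ {d, e}
  |family| = 31
Step 5: +1 →
  {b, d}  = ᶜ of {a, c, e}
  |family| = 32
Step 6: stable.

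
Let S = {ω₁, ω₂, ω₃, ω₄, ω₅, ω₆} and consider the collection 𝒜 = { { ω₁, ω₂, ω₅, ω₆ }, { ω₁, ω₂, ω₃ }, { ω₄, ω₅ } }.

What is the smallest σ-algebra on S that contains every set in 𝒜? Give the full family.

|σ(𝒜)| = 32.  σ(𝒜) = { {  }, { ω₃ }, { ω₄ }, { ω₅ }, { ω₆ }, { ω₁, ω₂ }, { ω₃, ω₄ }, { ω₃, ω₅ }, { ω₃, ω₆ }, { ω₄, ω₅ }, { ω₄, ω₆ }, { ω₅, ω₆ }, { ω₁, ω₂, ω₃ }, { ω₁, ω₂, ω₄ }, { ω₁, ω₂, ω₅ }, { ω₁, ω₂, ω₆ }, { ω₃, ω₄, ω₅ }, { ω₃, ω₄, ω₆ }, { ω₃, ω₅, ω₆ }, { ω₄, ω₅, ω₆ }, { ω₁, ω₂, ω₃, ω₄ }, { ω₁, ω₂, ω₃, ω₅ }, { ω₁, ω₂, ω₃, ω₆ }, { ω₁, ω₂, ω₄, ω₅ }, { ω₁, ω₂, ω₄, ω₆ }, { ω₁, ω₂, ω₅, ω₆ }, { ω₃, ω₄, ω₅, ω₆ }, { ω₁, ω₂, ω₃, ω₄, ω₅ }, { ω₁, ω₂, ω₃, ω₄, ω₆ }, { ω₁, ω₂, ω₃, ω₅, ω₆ }, { ω₁, ω₂, ω₄, ω₅, ω₆ }, S }

Trace:
Begin from { {  }, { ω₄, ω₅ }, { ω₁, ω₂, ω₃ }, { ω₁, ω₂, ω₅, ω₆ }, S } (that is, 𝒜 plus ∅ and S).
Pass 1. New:
  { ω₃, ω₄ }  = complement { ω₁, ω₂, ω₅, ω₆ }
  { ω₄, ω₅, ω₆ }  = complement { ω₁, ω₂, ω₃ }
  { ω₁, ω₂, ω₃, ω₆ }  = complement { ω₄, ω₅ }
  { ω₁, ω₂, ω₃, ω₄, ω₅ }  = { ω₄, ω₅ } ∪ { ω₁, ω₂, ω₃ }
  { ω₁, ω₂, ω₃, ω₅, ω₆ }  = { ω₁, ω₂, ω₃ } ∪ { ω₁, ω₂, ω₅, ω₆ }
  { ω₁, ω₂, ω₄, ω₅, ω₆ }  = { ω₄, ω₅ } ∪ { ω₁, ω₂, ω₅, ω₆ }
  |family| = 11
Pass 2 adds 7:
  { ω₃ }  = complement { ω₁, ω₂, ω₄, ω₅, ω₆ }
  { ω₄ }  = complement { ω₁, ω₂, ω₃, ω₅, ω₆ }
  { ω₆ }  = complement { ω₁, ω₂, ω₃, ω₄, ω₅ }
  { ω₃, ω₄, ω₅ }  = { ω₃, ω₄ } ∪ { ω₄, ω₅ }
  { ω₁, ω₂, ω₃, ω₄ }  = { ω₃, ω₄ } ∪ { ω₁, ω₂, ω₃ }
  { ω₃, ω₄, ω₅, ω₆ }  = { ω₃, ω₄ } ∪ { ω₄, ω₅, ω₆ }
  { ω₁, ω₂, ω₃, ω₄, ω₆ }  = { ω₃, ω₄ } ∪ { ω₁, ω₂, ω₃, ω₆ }
  |family| = 18
Pass 3 adds 7:
  { ω₅ }  = complement { ω₁, ω₂, ω₃, ω₄, ω₆ }
  { ω₁, ω₂ }  = complement { ω₃, ω₄, ω₅, ω₆ }
  { ω₃, ω₆ }  = { ω₃ } ∪ { ω₆ }
  { ω₄, ω₆ }  = { ω₆ } ∪ { ω₄ }
  { ω₅, ω₆ }  = complement { ω₁, ω₂, ω₃, ω₄ }
  { ω₁, ω₂, ω₆ }  = complement { ω₃, ω₄, ω₅ }
  { ω₃, ω₄, ω₆ }  = { ω₃, ω₄ } ∪ { ω₆ }
  |family| = 25
Pass 4 (7 new):
  { ω₃, ω₅ }  = { ω₅ } ∪ { ω₃ }
  { ω₁, ω₂, ω₄ }  = { ω₁, ω₂ } ∪ { ω₄ }
  { ω₁, ω₂, ω₅ }  = complement { ω₃, ω₄, ω₆ }
  { ω₃, ω₅, ω₆ }  = { ω₅, ω₆ } ∪ { ω₃ }
  { ω₁, ω₂, ω₃, ω₅ }  = complement { ω₄, ω₆ }
  { ω₁, ω₂, ω₄, ω₅ }  = complement { ω₃, ω₆ }
  { ω₁, ω₂, ω₄, ω₆ }  = { ω₁, ω₂ } ∪ { ω₄, ω₆ }
  |family| = 32
Pass 5: stable.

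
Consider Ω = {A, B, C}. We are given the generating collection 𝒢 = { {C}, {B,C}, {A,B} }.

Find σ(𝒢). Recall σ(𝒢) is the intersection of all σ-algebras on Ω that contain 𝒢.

σ(𝒢) = { {}, {A}, {B}, {C}, {A,B}, {A,C}, {B,C}, Ω }

Derivation:
Seed the family with 𝒢 together with ∅ and Ω: { {}, {C}, {A,B}, {B,C}, Ω }.
Step 1. New:
  {A}  = {B,C}ᶜ
  [6 total]
Step 2. New:
  {A,C}  = {C} ∪ {A}
  [7 total]
Step 3. New:
  {B}  = {A,C}ᶜ
  [8 total]
Step 4: already closed under ᶜ and ∪.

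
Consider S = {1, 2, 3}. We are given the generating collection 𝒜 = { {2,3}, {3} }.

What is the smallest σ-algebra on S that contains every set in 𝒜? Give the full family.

Initial family (4 sets): { {}, {3}, {2,3}, S }.
Iteration 1. New:
  {1}  = ᶜ of {2,3}
  {1,2}  = ᶜ of {3}
  [6 total]
Iteration 2: 1 new —
  {1,3}  = {3} ∪ {1}
  [7 total]
Iteration 3 (1 new):
  {2}  = ᶜ of {1,3}
  [8 total]
Iteration 4: no new sets; the family is a σ-algebra.

Therefore σ(𝒜) = { {}, {1}, {2}, {3}, {1,2}, {1,3}, {2,3}, S } (|σ(𝒜)| = 8).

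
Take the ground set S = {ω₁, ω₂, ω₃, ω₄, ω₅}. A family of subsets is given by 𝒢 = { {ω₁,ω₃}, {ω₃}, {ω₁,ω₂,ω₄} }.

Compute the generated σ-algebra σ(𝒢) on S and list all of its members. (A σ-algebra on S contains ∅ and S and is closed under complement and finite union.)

Seed the family with 𝒢 together with ∅ and S: { ∅, {ω₃}, {ω₁,ω₃}, {ω₁,ω₂,ω₄}, S }.
Step 1 adds 4:
  {ω₃,ω₅}  = complement {ω₁,ω₂,ω₄}
  {ω₂,ω₄,ω₅}  = complement {ω₁,ω₃}
  {ω₁,ω₂,ω₃,ω₄}  = {ω₃} ∪ {ω₁,ω₂,ω₄}
  {ω₁,ω₂,ω₄,ω₅}  = complement {ω₃}
  (now 9)
Step 2: 3 new —
  {ω₅}  = complement {ω₁,ω₂,ω₃,ω₄}
  {ω₁,ω₃,ω₅}  = {ω₁,ω₃} ∪ {ω₃,ω₅}
  {ω₂,ω₃,ω₄,ω₅}  = {ω₃} ∪ {ω₂,ω₄,ω₅}
  (now 12)
Step 3 (2 new):
  {ω₁}  = complement {ω₂,ω₃,ω₄,ω₅}
  {ω₂,ω₄}  = complement {ω₁,ω₃,ω₅}
  (now 14)
Step 4. New:
  {ω₁,ω₅}  = {ω₅} ∪ {ω₁}
  {ω₂,ω₃,ω₄}  = {ω₃} ∪ {ω₂,ω₄}
  (now 16)
Step 5: already closed under ᶜ and ∪.

Therefore σ(𝒢) = { ∅, {ω₁}, {ω₃}, {ω₅}, {ω₁,ω₃}, {ω₁,ω₅}, {ω₂,ω₄}, {ω₃,ω₅}, {ω₁,ω₂,ω₄}, {ω₁,ω₃,ω₅}, {ω₂,ω₃,ω₄}, {ω₂,ω₄,ω₅}, {ω₁,ω₂,ω₃,ω₄}, {ω₁,ω₂,ω₄,ω₅}, {ω₂,ω₃,ω₄,ω₅}, S } (|σ(𝒢)| = 16).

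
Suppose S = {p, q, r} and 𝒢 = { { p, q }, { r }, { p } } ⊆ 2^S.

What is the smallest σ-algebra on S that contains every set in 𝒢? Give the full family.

σ(𝒢) (8 sets): { {}, { p }, { q }, { r }, { p, q }, { p, r }, { q, r }, S }

Working:
Initial family (5 sets): { {}, { p }, { r }, { p, q }, S }.
Iteration 1 adds 2:
  { p, r }  = { r } ∪ { p }
  { q, r }  = ᶜ of { p }
  — 7 sets.
Iteration 2 (1 new):
  { q }  = ᶜ of { p, r }
  — 8 sets.
Iteration 3: closed — nothing new.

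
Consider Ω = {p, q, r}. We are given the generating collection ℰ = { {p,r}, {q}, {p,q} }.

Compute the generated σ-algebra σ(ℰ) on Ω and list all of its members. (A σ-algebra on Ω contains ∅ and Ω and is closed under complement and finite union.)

σ(ℰ) = { {}, {p}, {q}, {r}, {p,q}, {p,r}, {q,r}, Ω }

Trace:
Take S₀ = ℰ ∪ {∅, Ω} = { {}, {q}, {p,q}, {p,r}, Ω }.
Round 1 adds 1:
  {r}  = Ω∖{p,q}
  — 6 sets.
Round 2 adds 1:
  {q,r}  = {r} ∪ {q}
  — 7 sets.
Round 3: +1 →
  {p}  = Ω∖{q,r}
  — 8 sets.
After Round 4 the family is unchanged; done.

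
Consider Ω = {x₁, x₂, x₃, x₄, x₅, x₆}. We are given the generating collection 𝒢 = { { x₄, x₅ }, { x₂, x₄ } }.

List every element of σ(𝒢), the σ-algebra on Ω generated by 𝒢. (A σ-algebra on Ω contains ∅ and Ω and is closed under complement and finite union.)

Begin from { ∅, { x₂, x₄ }, { x₄, x₅ }, Ω } (that is, 𝒢 plus ∅ and Ω).
Step 1: 3 new —
  { x₂, x₄, x₅ }  = { x₄, x₅ } ∪ { x₂, x₄ }
  { x₁, x₂, x₃, x₆ }  = complement { x₄, x₅ }
  { x₁, x₃, x₅, x₆ }  = complement { x₂, x₄ }
  |family| = 7
Step 2: 4 new —
  { x₁, x₃, x₆ }  = complement { x₂, x₄, x₅ }
  { x₁, x₂, x₃, x₄, x₆ }  = { x₁, x₂, x₃, x₆ } ∪ { x₂, x₄ }
  { x₁, x₂, x₃, x₅, x₆ }  = { x₁, x₃, x₅, x₆ } ∪ { x₁, x₂, x₃, x₆ }
  { x₁, x₃, x₄, x₅, x₆ }  = { x₄, x₅ } ∪ { x₁, x₃, x₅, x₆ }
  |family| = 11
Step 3 adds 3:
  { x₂ }  = complement { x₁, x₃, x₄, x₅, x₆ }
  { x₄ }  = complement { x₁, x₂, x₃, x₅, x₆ }
  { x₅ }  = complement { x₁, x₂, x₃, x₄, x₆ }
  |family| = 14
Step 4 adds 2:
  { x₂, x₅ }  = { x₂ } ∪ { x₅ }
  { x₁, x₃, x₄, x₆ }  = { x₁, x₃, x₆ } ∪ { x₄ }
  |family| = 16
Step 5: stable.

σ(𝒢) = { ∅, { x₂ }, { x₄ }, { x₅ }, { x₂, x₄ }, { x₂, x₅ }, { x₄, x₅ }, { x₁, x₃, x₆ }, { x₂, x₄, x₅ }, { x₁, x₂, x₃, x₆ }, { x₁, x₃, x₄, x₆ }, { x₁, x₃, x₅, x₆ }, { x₁, x₂, x₃, x₄, x₆ }, { x₁, x₂, x₃, x₅, x₆ }, { x₁, x₃, x₄, x₅, x₆ }, Ω }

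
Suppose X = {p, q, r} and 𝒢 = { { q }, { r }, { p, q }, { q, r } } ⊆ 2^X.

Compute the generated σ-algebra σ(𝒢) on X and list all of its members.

|σ(𝒢)| = 8.  σ(𝒢) = { {  }, { p }, { q }, { r }, { p, q }, { p, r }, { q, r }, X }

Working:
Begin from { {  }, { q }, { r }, { p, q }, { q, r }, X } (that is, 𝒢 plus ∅ and X).
Step 1: +2 →
  { p }  = complement { q, r }
  { p, r }  = complement { q }
  (now 8)
Step 2: stable.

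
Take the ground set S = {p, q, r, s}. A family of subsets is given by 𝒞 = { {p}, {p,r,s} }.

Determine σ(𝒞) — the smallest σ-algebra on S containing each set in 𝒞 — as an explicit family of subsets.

Start: 𝒞 ∪ {∅, S} = { {}, {p}, {p,r,s}, S }.
Iteration 1: +2 →
  {q}  = {p,r,s}ᶜ
  {q,r,s}  = {p}ᶜ
  (now 6)
Iteration 2 (1 new):
  {p,q}  = {q} ∪ {p}
  (now 7)
Iteration 3 (1 new):
  {r,s}  = {p,q}ᶜ
  (now 8)
After Iteration 4 the family is unchanged; done.

|σ(𝒞)| = 8.  σ(𝒞) = { {}, {p}, {q}, {p,q}, {r,s}, {p,r,s}, {q,r,s}, S }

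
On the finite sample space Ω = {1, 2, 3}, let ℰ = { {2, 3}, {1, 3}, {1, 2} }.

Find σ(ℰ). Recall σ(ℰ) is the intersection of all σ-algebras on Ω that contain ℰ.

σ(ℰ) (8 sets): { {}, {1}, {2}, {3}, {1, 2}, {1, 3}, {2, 3}, Ω }

Check:
Start: ℰ ∪ {∅, Ω} = { {}, {1, 2}, {1, 3}, {2, 3}, Ω }.
Iteration 1 adds 3:
  {1}  = complement {2, 3}
  {2}  = complement {1, 3}
  {3}  = complement {1, 2}
  [8 total]
Iteration 2: already closed under ᶜ and ∪.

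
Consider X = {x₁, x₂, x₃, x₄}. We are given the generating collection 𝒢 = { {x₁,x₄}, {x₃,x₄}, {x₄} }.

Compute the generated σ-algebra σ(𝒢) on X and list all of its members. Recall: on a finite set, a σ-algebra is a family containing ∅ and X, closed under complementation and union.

Begin from { {}, {x₄}, {x₁,x₄}, {x₃,x₄}, X } (that is, 𝒢 plus ∅ and X).
Pass 1: 4 new —
  {x₁,x₂}  = {x₃,x₄}ᶜ
  {x₂,x₃}  = {x₁,x₄}ᶜ
  {x₁,x₂,x₃}  = {x₄}ᶜ
  {x₁,x₃,x₄}  = {x₃,x₄} ∪ {x₁,x₄}
  — 9 sets.
Pass 2: 3 new —
  {x₂}  = {x₁,x₃,x₄}ᶜ
  {x₁,x₂,x₄}  = {x₁,x₂} ∪ {x₁,x₄}
  {x₂,x₃,x₄}  = {x₃,x₄} ∪ {x₂,x₃}
  — 12 sets.
Pass 3: +3 →
  {x₁}  = {x₂,x₃,x₄}ᶜ
  {x₃}  = {x₁,x₂,x₄}ᶜ
  {x₂,x₄}  = {x₄} ∪ {x₂}
  — 15 sets.
Pass 4. New:
  {x₁,x₃}  = {x₂,x₄}ᶜ
  — 16 sets.
Pass 5 adds nothing — fixpoint reached.

σ(𝒢) = { {}, {x₁}, {x₂}, {x₃}, {x₄}, {x₁,x₂}, {x₁,x₃}, {x₁,x₄}, {x₂,x₃}, {x₂,x₄}, {x₃,x₄}, {x₁,x₂,x₃}, {x₁,x₂,x₄}, {x₁,x₃,x₄}, {x₂,x₃,x₄}, X }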